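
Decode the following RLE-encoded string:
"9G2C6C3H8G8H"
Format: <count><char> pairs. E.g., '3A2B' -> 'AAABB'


Expanding each <count><char> pair:
  9G -> 'GGGGGGGGG'
  2C -> 'CC'
  6C -> 'CCCCCC'
  3H -> 'HHH'
  8G -> 'GGGGGGGG'
  8H -> 'HHHHHHHH'

Decoded = GGGGGGGGGCCCCCCCCHHHGGGGGGGGHHHHHHHH


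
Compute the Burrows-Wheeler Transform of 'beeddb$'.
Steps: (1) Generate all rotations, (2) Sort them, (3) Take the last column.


Rotations (sorted):
  0: $beeddb -> last char: b
  1: b$beedd -> last char: d
  2: beeddb$ -> last char: $
  3: db$beed -> last char: d
  4: ddb$bee -> last char: e
  5: eddb$be -> last char: e
  6: eeddb$b -> last char: b


BWT = bd$deeb


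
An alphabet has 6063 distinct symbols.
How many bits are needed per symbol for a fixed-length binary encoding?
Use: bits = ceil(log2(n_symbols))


log2(6063) = 12.5658
Bracket: 2^12 = 4096 < 6063 <= 2^13 = 8192
So ceil(log2(6063)) = 13

bits = ceil(log2(6063)) = ceil(12.5658) = 13 bits


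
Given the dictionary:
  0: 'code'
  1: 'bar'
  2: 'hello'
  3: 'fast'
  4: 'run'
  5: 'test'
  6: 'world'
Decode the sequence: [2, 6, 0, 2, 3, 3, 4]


Look up each index in the dictionary:
  2 -> 'hello'
  6 -> 'world'
  0 -> 'code'
  2 -> 'hello'
  3 -> 'fast'
  3 -> 'fast'
  4 -> 'run'

Decoded: "hello world code hello fast fast run"


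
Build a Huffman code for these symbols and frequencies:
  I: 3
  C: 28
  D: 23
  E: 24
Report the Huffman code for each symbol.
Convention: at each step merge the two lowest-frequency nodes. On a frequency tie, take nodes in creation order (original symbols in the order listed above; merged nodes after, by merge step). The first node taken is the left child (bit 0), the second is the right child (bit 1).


Huffman tree construction:
Step 1: Merge I(3) + D(23) = 26
Step 2: Merge E(24) + (I+D)(26) = 50
Step 3: Merge C(28) + (E+(I+D))(50) = 78
Read each symbol's code off the tree from the root (left child = 0, right child = 1).

Codes:
  I: 110 (length 3)
  C: 0 (length 1)
  D: 111 (length 3)
  E: 10 (length 2)
Average code length: 154/78 = 1.9744 bits/symbol


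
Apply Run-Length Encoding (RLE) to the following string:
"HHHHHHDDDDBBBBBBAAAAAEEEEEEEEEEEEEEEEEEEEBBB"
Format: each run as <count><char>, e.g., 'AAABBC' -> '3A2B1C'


Scanning runs left to right:
  i=0: run of 'H' x 6 -> '6H'
  i=6: run of 'D' x 4 -> '4D'
  i=10: run of 'B' x 6 -> '6B'
  i=16: run of 'A' x 5 -> '5A'
  i=21: run of 'E' x 20 -> '20E'
  i=41: run of 'B' x 3 -> '3B'

RLE = 6H4D6B5A20E3B


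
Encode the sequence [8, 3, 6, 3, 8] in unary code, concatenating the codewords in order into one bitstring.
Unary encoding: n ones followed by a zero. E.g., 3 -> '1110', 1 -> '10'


Encode each number as n ones followed by a terminating 0:
  8 -> 111111110 (9 bits)
  3 -> 1110 (4 bits)
  6 -> 1111110 (7 bits)
  3 -> 1110 (4 bits)
  8 -> 111111110 (9 bits)
Total length = 9 + 4 + 7 + 4 + 9 = 33 bits.

Unary([8, 3, 6, 3, 8]) = 111111110111011111101110111111110 (33 bits)


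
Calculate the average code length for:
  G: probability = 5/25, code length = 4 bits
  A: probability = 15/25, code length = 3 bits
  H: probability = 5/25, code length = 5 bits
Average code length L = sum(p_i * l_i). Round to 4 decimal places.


Weighted contributions p_i * l_i:
  G: (5/25) * 4 = 20/25
  A: (15/25) * 3 = 45/25
  H: (5/25) * 5 = 25/25
Sum = (20 + 45 + 25)/25 = 90/25

L = 90/25 = 3.6000 bits/symbol


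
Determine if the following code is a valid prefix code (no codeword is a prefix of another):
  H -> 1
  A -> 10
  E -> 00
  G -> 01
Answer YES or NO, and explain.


Checking each pair (does one codeword prefix another?):
  H='1' vs A='10': prefix -- VIOLATION

NO -- this is NOT a valid prefix code. H (1) is a prefix of A (10).


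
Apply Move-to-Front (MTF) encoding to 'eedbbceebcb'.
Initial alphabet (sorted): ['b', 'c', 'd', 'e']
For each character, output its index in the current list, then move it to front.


MTF encoding:
'e': index 3 in ['b', 'c', 'd', 'e'] -> ['e', 'b', 'c', 'd']
'e': index 0 in ['e', 'b', 'c', 'd'] -> ['e', 'b', 'c', 'd']
'd': index 3 in ['e', 'b', 'c', 'd'] -> ['d', 'e', 'b', 'c']
'b': index 2 in ['d', 'e', 'b', 'c'] -> ['b', 'd', 'e', 'c']
'b': index 0 in ['b', 'd', 'e', 'c'] -> ['b', 'd', 'e', 'c']
'c': index 3 in ['b', 'd', 'e', 'c'] -> ['c', 'b', 'd', 'e']
'e': index 3 in ['c', 'b', 'd', 'e'] -> ['e', 'c', 'b', 'd']
'e': index 0 in ['e', 'c', 'b', 'd'] -> ['e', 'c', 'b', 'd']
'b': index 2 in ['e', 'c', 'b', 'd'] -> ['b', 'e', 'c', 'd']
'c': index 2 in ['b', 'e', 'c', 'd'] -> ['c', 'b', 'e', 'd']
'b': index 1 in ['c', 'b', 'e', 'd'] -> ['b', 'c', 'e', 'd']


Output: [3, 0, 3, 2, 0, 3, 3, 0, 2, 2, 1]


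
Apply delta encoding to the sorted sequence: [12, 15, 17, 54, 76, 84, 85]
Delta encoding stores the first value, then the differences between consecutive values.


First value: 12
Deltas:
  15 - 12 = 3
  17 - 15 = 2
  54 - 17 = 37
  76 - 54 = 22
  84 - 76 = 8
  85 - 84 = 1


Delta encoded: [12, 3, 2, 37, 22, 8, 1]


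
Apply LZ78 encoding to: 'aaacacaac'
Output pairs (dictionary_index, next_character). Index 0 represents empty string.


LZ78 encoding steps:
Dictionary: {0: ''}
Step 1: w='' (idx 0), next='a' -> output (0, 'a'), add 'a' as idx 1
Step 2: w='a' (idx 1), next='a' -> output (1, 'a'), add 'aa' as idx 2
Step 3: w='' (idx 0), next='c' -> output (0, 'c'), add 'c' as idx 3
Step 4: w='a' (idx 1), next='c' -> output (1, 'c'), add 'ac' as idx 4
Step 5: w='aa' (idx 2), next='c' -> output (2, 'c'), add 'aac' as idx 5


Encoded: [(0, 'a'), (1, 'a'), (0, 'c'), (1, 'c'), (2, 'c')]


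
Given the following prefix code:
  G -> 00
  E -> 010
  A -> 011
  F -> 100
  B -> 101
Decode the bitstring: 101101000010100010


Decoding step by step:
Bits 101 -> B
Bits 101 -> B
Bits 00 -> G
Bits 00 -> G
Bits 101 -> B
Bits 00 -> G
Bits 010 -> E


Decoded message: BBGGBGE


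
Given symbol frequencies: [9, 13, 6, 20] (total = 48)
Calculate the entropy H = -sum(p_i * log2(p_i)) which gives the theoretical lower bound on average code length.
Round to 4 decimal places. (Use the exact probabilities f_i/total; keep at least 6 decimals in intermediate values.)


Per-symbol terms -p_i * log2(p_i) with p_i = f_i/48:
  p = 9/48 = 0.187500: log2(p) = -2.415037, -p*log2(p) = 0.452820
  p = 13/48 = 0.270833: log2(p) = -1.884523, -p*log2(p) = 0.510392
  p = 6/48 = 0.125000: log2(p) = -3.000000, -p*log2(p) = 0.375000
  p = 20/48 = 0.416667: log2(p) = -1.263034, -p*log2(p) = 0.526264
H = 0.452820 + 0.510392 + 0.375000 + 0.526264 = 1.864476

H = 1.8645 bits/symbol


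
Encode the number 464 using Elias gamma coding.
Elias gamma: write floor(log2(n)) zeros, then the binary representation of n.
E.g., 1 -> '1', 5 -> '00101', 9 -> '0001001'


num_bits = floor(log2(464)) + 1 = 9
leading_zeros = num_bits - 1 = 8
binary(464) = 111010000

Elias gamma(464) = '00000000' + '111010000' = 00000000111010000 (17 bits)


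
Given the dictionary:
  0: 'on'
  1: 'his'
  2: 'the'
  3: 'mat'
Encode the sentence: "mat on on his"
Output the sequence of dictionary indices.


Look up each word in the dictionary:
  'mat' -> 3
  'on' -> 0
  'on' -> 0
  'his' -> 1

Encoded: [3, 0, 0, 1]


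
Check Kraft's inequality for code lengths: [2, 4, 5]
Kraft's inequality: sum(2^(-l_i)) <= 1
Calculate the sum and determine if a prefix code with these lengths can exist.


Sum = 2^(-2) + 2^(-4) + 2^(-5)
    = 0.25 + 0.0625 + 0.03125
    = 11/32 = 0.34375
Since 0.34375 <= 1, Kraft's inequality IS satisfied.
A prefix code with these lengths CAN exist.

Kraft sum = 0.34375. Satisfied.


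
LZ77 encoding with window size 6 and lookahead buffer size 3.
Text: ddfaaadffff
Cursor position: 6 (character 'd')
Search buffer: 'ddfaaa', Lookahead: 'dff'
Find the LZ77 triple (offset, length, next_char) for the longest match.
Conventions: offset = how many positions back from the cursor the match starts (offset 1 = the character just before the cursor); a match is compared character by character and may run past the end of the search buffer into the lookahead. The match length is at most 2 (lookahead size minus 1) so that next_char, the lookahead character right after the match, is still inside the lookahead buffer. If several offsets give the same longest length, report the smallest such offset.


Try each offset into the search buffer:
  offset=1 (pos 5, char 'a'): match length 0
  offset=2 (pos 4, char 'a'): match length 0
  offset=3 (pos 3, char 'a'): match length 0
  offset=4 (pos 2, char 'f'): match length 0
  offset=5 (pos 1, char 'd'): match length 2
  offset=6 (pos 0, char 'd'): match length 1
Longest match has length 2 at offset 5.
next_char = character at position 6 + 2 = 8 -> 'f'

Best match: offset=5, length=2 (matching 'df' starting at position 1)
LZ77 triple: (5, 2, 'f')


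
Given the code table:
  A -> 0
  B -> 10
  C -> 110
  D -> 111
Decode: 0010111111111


Decoding:
0 -> A
0 -> A
10 -> B
111 -> D
111 -> D
111 -> D


Result: AABDDD


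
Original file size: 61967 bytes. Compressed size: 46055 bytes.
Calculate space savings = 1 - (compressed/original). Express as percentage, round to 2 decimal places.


ratio = compressed/original = 46055/61967 = 0.743218
savings = 1 - ratio = 1 - 0.743218 = 0.256782
as a percentage: 0.256782 * 100 = 25.68%

Space savings = 1 - 46055/61967 = 25.68%


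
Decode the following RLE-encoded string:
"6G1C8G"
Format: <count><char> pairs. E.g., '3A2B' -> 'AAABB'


Expanding each <count><char> pair:
  6G -> 'GGGGGG'
  1C -> 'C'
  8G -> 'GGGGGGGG'

Decoded = GGGGGGCGGGGGGGG


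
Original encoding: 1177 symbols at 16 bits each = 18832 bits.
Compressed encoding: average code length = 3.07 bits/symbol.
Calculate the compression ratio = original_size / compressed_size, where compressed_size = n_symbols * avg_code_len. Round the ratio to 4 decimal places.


original_size = n_symbols * orig_bits = 1177 * 16 = 18832 bits
compressed_size = n_symbols * avg_code_len = 1177 * 3.07 = 3613.39 bits
ratio = original_size / compressed_size = 18832 / 3613.39 = 5.2117

Compression ratio = 5.2117


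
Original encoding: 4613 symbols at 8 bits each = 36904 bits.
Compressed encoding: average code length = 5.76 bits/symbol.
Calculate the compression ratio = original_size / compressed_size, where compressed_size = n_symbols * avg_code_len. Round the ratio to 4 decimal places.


original_size = n_symbols * orig_bits = 4613 * 8 = 36904 bits
compressed_size = n_symbols * avg_code_len = 4613 * 5.76 = 26570.88 bits
ratio = original_size / compressed_size = 36904 / 26570.88 = 1.3889

Compression ratio = 1.3889


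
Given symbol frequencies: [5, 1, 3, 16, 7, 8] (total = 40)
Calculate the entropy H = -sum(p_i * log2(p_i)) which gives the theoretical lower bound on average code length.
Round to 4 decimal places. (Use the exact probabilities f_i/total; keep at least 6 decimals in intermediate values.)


Per-symbol terms -p_i * log2(p_i) with p_i = f_i/40:
  p = 5/40 = 0.125000: log2(p) = -3.000000, -p*log2(p) = 0.375000
  p = 1/40 = 0.025000: log2(p) = -5.321928, -p*log2(p) = 0.133048
  p = 3/40 = 0.075000: log2(p) = -3.736966, -p*log2(p) = 0.280272
  p = 16/40 = 0.400000: log2(p) = -1.321928, -p*log2(p) = 0.528771
  p = 7/40 = 0.175000: log2(p) = -2.514573, -p*log2(p) = 0.440050
  p = 8/40 = 0.200000: log2(p) = -2.321928, -p*log2(p) = 0.464386
H = 0.375000 + 0.133048 + 0.280272 + 0.528771 + 0.440050 + 0.464386 = 2.221527

H = 2.2215 bits/symbol


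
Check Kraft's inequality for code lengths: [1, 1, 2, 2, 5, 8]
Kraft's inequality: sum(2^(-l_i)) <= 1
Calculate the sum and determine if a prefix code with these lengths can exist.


Sum = 2^(-1) + 2^(-1) + 2^(-2) + 2^(-2) + 2^(-5) + 2^(-8)
    = 0.5 + 0.5 + 0.25 + 0.25 + 0.03125 + 0.00390625
    = 393/256 = 1.53515625
Since 1.53515625 > 1, Kraft's inequality is NOT satisfied.
A prefix code with these lengths CANNOT exist.

Kraft sum = 1.53515625. Not satisfied.


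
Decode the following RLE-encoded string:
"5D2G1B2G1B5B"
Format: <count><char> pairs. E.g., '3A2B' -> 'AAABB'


Expanding each <count><char> pair:
  5D -> 'DDDDD'
  2G -> 'GG'
  1B -> 'B'
  2G -> 'GG'
  1B -> 'B'
  5B -> 'BBBBB'

Decoded = DDDDDGGBGGBBBBBB


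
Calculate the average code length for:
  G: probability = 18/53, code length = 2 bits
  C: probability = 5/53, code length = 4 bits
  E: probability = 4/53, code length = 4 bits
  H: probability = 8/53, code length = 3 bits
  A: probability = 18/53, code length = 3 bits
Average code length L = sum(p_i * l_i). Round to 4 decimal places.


Weighted contributions p_i * l_i:
  G: (18/53) * 2 = 36/53
  C: (5/53) * 4 = 20/53
  E: (4/53) * 4 = 16/53
  H: (8/53) * 3 = 24/53
  A: (18/53) * 3 = 54/53
Sum = (36 + 20 + 16 + 24 + 54)/53 = 150/53

L = 150/53 = 2.8302 bits/symbol


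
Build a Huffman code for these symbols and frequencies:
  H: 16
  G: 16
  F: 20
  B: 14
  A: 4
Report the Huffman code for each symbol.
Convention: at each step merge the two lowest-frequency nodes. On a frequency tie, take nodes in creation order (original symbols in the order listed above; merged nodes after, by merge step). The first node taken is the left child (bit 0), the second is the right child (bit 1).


Huffman tree construction:
Step 1: Merge A(4) + B(14) = 18
Step 2: Merge H(16) + G(16) = 32
Step 3: Merge (A+B)(18) + F(20) = 38
Step 4: Merge (H+G)(32) + ((A+B)+F)(38) = 70
Read each symbol's code off the tree from the root (left child = 0, right child = 1).

Codes:
  H: 00 (length 2)
  G: 01 (length 2)
  F: 11 (length 2)
  B: 101 (length 3)
  A: 100 (length 3)
Average code length: 158/70 = 2.2571 bits/symbol


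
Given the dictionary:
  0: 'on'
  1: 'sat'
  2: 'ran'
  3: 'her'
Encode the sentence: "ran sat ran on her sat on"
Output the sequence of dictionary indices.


Look up each word in the dictionary:
  'ran' -> 2
  'sat' -> 1
  'ran' -> 2
  'on' -> 0
  'her' -> 3
  'sat' -> 1
  'on' -> 0

Encoded: [2, 1, 2, 0, 3, 1, 0]


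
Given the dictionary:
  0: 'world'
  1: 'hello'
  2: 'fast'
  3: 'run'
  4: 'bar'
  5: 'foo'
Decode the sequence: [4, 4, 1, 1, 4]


Look up each index in the dictionary:
  4 -> 'bar'
  4 -> 'bar'
  1 -> 'hello'
  1 -> 'hello'
  4 -> 'bar'

Decoded: "bar bar hello hello bar"


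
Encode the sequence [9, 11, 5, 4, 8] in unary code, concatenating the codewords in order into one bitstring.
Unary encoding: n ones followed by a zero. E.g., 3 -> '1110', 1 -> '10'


Encode each number as n ones followed by a terminating 0:
  9 -> 1111111110 (10 bits)
  11 -> 111111111110 (12 bits)
  5 -> 111110 (6 bits)
  4 -> 11110 (5 bits)
  8 -> 111111110 (9 bits)
Total length = 10 + 12 + 6 + 5 + 9 = 42 bits.

Unary([9, 11, 5, 4, 8]) = 111111111011111111111011111011110111111110 (42 bits)


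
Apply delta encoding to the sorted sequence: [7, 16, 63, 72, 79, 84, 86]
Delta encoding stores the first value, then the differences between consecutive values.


First value: 7
Deltas:
  16 - 7 = 9
  63 - 16 = 47
  72 - 63 = 9
  79 - 72 = 7
  84 - 79 = 5
  86 - 84 = 2


Delta encoded: [7, 9, 47, 9, 7, 5, 2]


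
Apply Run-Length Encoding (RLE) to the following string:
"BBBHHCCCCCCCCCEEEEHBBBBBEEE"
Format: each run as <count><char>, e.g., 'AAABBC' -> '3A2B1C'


Scanning runs left to right:
  i=0: run of 'B' x 3 -> '3B'
  i=3: run of 'H' x 2 -> '2H'
  i=5: run of 'C' x 9 -> '9C'
  i=14: run of 'E' x 4 -> '4E'
  i=18: run of 'H' x 1 -> '1H'
  i=19: run of 'B' x 5 -> '5B'
  i=24: run of 'E' x 3 -> '3E'

RLE = 3B2H9C4E1H5B3E


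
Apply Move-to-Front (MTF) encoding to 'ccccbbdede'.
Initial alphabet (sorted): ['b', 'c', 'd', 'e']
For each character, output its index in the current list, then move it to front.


MTF encoding:
'c': index 1 in ['b', 'c', 'd', 'e'] -> ['c', 'b', 'd', 'e']
'c': index 0 in ['c', 'b', 'd', 'e'] -> ['c', 'b', 'd', 'e']
'c': index 0 in ['c', 'b', 'd', 'e'] -> ['c', 'b', 'd', 'e']
'c': index 0 in ['c', 'b', 'd', 'e'] -> ['c', 'b', 'd', 'e']
'b': index 1 in ['c', 'b', 'd', 'e'] -> ['b', 'c', 'd', 'e']
'b': index 0 in ['b', 'c', 'd', 'e'] -> ['b', 'c', 'd', 'e']
'd': index 2 in ['b', 'c', 'd', 'e'] -> ['d', 'b', 'c', 'e']
'e': index 3 in ['d', 'b', 'c', 'e'] -> ['e', 'd', 'b', 'c']
'd': index 1 in ['e', 'd', 'b', 'c'] -> ['d', 'e', 'b', 'c']
'e': index 1 in ['d', 'e', 'b', 'c'] -> ['e', 'd', 'b', 'c']


Output: [1, 0, 0, 0, 1, 0, 2, 3, 1, 1]


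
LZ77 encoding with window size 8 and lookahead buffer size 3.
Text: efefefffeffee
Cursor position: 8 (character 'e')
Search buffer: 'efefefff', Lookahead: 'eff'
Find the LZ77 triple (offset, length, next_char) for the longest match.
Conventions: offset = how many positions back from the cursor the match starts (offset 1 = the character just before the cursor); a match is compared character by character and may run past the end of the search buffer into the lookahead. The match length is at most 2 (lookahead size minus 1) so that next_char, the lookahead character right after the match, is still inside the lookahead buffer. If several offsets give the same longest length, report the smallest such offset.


Try each offset into the search buffer:
  offset=1 (pos 7, char 'f'): match length 0
  offset=2 (pos 6, char 'f'): match length 0
  offset=3 (pos 5, char 'f'): match length 0
  offset=4 (pos 4, char 'e'): match length 2
  offset=5 (pos 3, char 'f'): match length 0
  offset=6 (pos 2, char 'e'): match length 2
  offset=7 (pos 1, char 'f'): match length 0
  offset=8 (pos 0, char 'e'): match length 2
Longest match has length 2, found at offsets 4, 6, 8; take the smallest, offset 4.
next_char = character at position 8 + 2 = 10 -> 'f'

Best match: offset=4, length=2 (matching 'ef' starting at position 4)
LZ77 triple: (4, 2, 'f')


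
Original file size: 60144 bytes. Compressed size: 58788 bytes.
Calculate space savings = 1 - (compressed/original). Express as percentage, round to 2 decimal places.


ratio = compressed/original = 58788/60144 = 0.977454
savings = 1 - ratio = 1 - 0.977454 = 0.022546
as a percentage: 0.022546 * 100 = 2.25%

Space savings = 1 - 58788/60144 = 2.25%


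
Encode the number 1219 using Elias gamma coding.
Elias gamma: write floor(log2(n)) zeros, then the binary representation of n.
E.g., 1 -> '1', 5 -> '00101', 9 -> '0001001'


num_bits = floor(log2(1219)) + 1 = 11
leading_zeros = num_bits - 1 = 10
binary(1219) = 10011000011

Elias gamma(1219) = '0000000000' + '10011000011' = 000000000010011000011 (21 bits)


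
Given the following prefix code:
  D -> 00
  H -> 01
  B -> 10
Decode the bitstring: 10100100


Decoding step by step:
Bits 10 -> B
Bits 10 -> B
Bits 01 -> H
Bits 00 -> D


Decoded message: BBHD


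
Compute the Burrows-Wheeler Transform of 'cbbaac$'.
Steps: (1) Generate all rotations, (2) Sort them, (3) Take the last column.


Rotations (sorted):
  0: $cbbaac -> last char: c
  1: aac$cbb -> last char: b
  2: ac$cbba -> last char: a
  3: baac$cb -> last char: b
  4: bbaac$c -> last char: c
  5: c$cbbaa -> last char: a
  6: cbbaac$ -> last char: $


BWT = cbabca$


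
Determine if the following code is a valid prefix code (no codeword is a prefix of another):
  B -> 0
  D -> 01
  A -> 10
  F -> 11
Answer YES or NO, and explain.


Checking each pair (does one codeword prefix another?):
  B='0' vs D='01': prefix -- VIOLATION

NO -- this is NOT a valid prefix code. B (0) is a prefix of D (01).


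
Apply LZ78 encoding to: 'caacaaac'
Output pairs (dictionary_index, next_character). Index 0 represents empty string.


LZ78 encoding steps:
Dictionary: {0: ''}
Step 1: w='' (idx 0), next='c' -> output (0, 'c'), add 'c' as idx 1
Step 2: w='' (idx 0), next='a' -> output (0, 'a'), add 'a' as idx 2
Step 3: w='a' (idx 2), next='c' -> output (2, 'c'), add 'ac' as idx 3
Step 4: w='a' (idx 2), next='a' -> output (2, 'a'), add 'aa' as idx 4
Step 5: w='ac' (idx 3), end of input -> output (3, '')


Encoded: [(0, 'c'), (0, 'a'), (2, 'c'), (2, 'a'), (3, '')]


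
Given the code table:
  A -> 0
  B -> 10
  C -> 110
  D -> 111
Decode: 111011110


Decoding:
111 -> D
0 -> A
111 -> D
10 -> B


Result: DADB


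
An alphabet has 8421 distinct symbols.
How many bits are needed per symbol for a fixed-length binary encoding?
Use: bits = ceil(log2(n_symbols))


log2(8421) = 13.0398
Bracket: 2^13 = 8192 < 8421 <= 2^14 = 16384
So ceil(log2(8421)) = 14

bits = ceil(log2(8421)) = ceil(13.0398) = 14 bits


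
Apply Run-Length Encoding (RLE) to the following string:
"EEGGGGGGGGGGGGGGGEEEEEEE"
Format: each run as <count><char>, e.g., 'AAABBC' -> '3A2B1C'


Scanning runs left to right:
  i=0: run of 'E' x 2 -> '2E'
  i=2: run of 'G' x 15 -> '15G'
  i=17: run of 'E' x 7 -> '7E'

RLE = 2E15G7E


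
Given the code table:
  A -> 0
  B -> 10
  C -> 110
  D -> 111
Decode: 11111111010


Decoding:
111 -> D
111 -> D
110 -> C
10 -> B


Result: DDCB


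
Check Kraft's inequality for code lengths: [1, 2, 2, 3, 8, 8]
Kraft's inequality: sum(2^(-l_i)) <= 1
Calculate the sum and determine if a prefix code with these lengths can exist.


Sum = 2^(-1) + 2^(-2) + 2^(-2) + 2^(-3) + 2^(-8) + 2^(-8)
    = 0.5 + 0.25 + 0.25 + 0.125 + 0.00390625 + 0.00390625
    = 290/256 = 1.1328125
Since 1.1328125 > 1, Kraft's inequality is NOT satisfied.
A prefix code with these lengths CANNOT exist.

Kraft sum = 1.1328125. Not satisfied.


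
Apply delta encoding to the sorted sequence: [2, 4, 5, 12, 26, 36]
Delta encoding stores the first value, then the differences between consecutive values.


First value: 2
Deltas:
  4 - 2 = 2
  5 - 4 = 1
  12 - 5 = 7
  26 - 12 = 14
  36 - 26 = 10


Delta encoded: [2, 2, 1, 7, 14, 10]


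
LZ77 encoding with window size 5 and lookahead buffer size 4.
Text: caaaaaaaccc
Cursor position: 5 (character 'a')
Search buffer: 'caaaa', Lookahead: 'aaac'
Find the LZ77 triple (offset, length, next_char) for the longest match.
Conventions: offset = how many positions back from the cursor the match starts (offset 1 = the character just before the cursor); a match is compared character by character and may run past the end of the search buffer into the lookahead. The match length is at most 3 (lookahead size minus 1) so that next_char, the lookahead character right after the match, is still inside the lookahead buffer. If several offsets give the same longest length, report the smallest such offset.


Try each offset into the search buffer:
  offset=1 (pos 4, char 'a'): match length 3
  offset=2 (pos 3, char 'a'): match length 3
  offset=3 (pos 2, char 'a'): match length 3
  offset=4 (pos 1, char 'a'): match length 3
  offset=5 (pos 0, char 'c'): match length 0
Longest match has length 3, found at offsets 1, 2, 3, 4; take the smallest, offset 1.
next_char = character at position 5 + 3 = 8 -> 'c'

Best match: offset=1, length=3 (matching 'aaa' starting at position 4)
LZ77 triple: (1, 3, 'c')


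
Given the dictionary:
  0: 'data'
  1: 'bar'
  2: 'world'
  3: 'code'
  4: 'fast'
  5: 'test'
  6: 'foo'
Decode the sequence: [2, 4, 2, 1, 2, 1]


Look up each index in the dictionary:
  2 -> 'world'
  4 -> 'fast'
  2 -> 'world'
  1 -> 'bar'
  2 -> 'world'
  1 -> 'bar'

Decoded: "world fast world bar world bar"


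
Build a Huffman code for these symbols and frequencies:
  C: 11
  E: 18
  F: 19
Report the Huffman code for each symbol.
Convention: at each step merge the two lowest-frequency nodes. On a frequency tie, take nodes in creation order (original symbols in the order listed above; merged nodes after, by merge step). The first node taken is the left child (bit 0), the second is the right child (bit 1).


Huffman tree construction:
Step 1: Merge C(11) + E(18) = 29
Step 2: Merge F(19) + (C+E)(29) = 48
Read each symbol's code off the tree from the root (left child = 0, right child = 1).

Codes:
  C: 10 (length 2)
  E: 11 (length 2)
  F: 0 (length 1)
Average code length: 77/48 = 1.6042 bits/symbol


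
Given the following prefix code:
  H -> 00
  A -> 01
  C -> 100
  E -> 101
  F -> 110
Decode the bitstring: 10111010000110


Decoding step by step:
Bits 101 -> E
Bits 110 -> F
Bits 100 -> C
Bits 00 -> H
Bits 110 -> F


Decoded message: EFCHF


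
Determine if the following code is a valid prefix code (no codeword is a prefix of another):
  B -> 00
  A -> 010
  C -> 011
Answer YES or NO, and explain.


Checking each pair (does one codeword prefix another?):
  B='00' vs A='010': no prefix
  B='00' vs C='011': no prefix
  A='010' vs B='00': no prefix
  A='010' vs C='011': no prefix
  C='011' vs B='00': no prefix
  C='011' vs A='010': no prefix
No violation found over all pairs.

YES -- this is a valid prefix code. No codeword is a prefix of any other codeword.


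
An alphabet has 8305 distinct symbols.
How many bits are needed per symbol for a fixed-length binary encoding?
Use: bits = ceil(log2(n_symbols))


log2(8305) = 13.0198
Bracket: 2^13 = 8192 < 8305 <= 2^14 = 16384
So ceil(log2(8305)) = 14

bits = ceil(log2(8305)) = ceil(13.0198) = 14 bits


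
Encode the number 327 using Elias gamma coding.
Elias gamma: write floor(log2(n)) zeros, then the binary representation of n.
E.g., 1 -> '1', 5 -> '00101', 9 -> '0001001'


num_bits = floor(log2(327)) + 1 = 9
leading_zeros = num_bits - 1 = 8
binary(327) = 101000111

Elias gamma(327) = '00000000' + '101000111' = 00000000101000111 (17 bits)


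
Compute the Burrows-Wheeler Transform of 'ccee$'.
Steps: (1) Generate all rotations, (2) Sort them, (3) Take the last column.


Rotations (sorted):
  0: $ccee -> last char: e
  1: ccee$ -> last char: $
  2: cee$c -> last char: c
  3: e$cce -> last char: e
  4: ee$cc -> last char: c


BWT = e$cec


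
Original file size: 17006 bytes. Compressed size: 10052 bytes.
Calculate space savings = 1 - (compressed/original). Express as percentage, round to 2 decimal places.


ratio = compressed/original = 10052/17006 = 0.591085
savings = 1 - ratio = 1 - 0.591085 = 0.408915
as a percentage: 0.408915 * 100 = 40.89%

Space savings = 1 - 10052/17006 = 40.89%


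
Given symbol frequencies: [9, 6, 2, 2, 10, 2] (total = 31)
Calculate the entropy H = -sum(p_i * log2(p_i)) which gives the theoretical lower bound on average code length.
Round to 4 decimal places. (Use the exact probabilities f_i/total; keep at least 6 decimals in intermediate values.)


Per-symbol terms -p_i * log2(p_i) with p_i = f_i/31:
  p = 9/31 = 0.290323: log2(p) = -1.784271, -p*log2(p) = 0.518014
  p = 6/31 = 0.193548: log2(p) = -2.369234, -p*log2(p) = 0.458561
  p = 2/31 = 0.064516: log2(p) = -3.954196, -p*log2(p) = 0.255109
  p = 2/31 = 0.064516: log2(p) = -3.954196, -p*log2(p) = 0.255109
  p = 10/31 = 0.322581: log2(p) = -1.632268, -p*log2(p) = 0.526538
  p = 2/31 = 0.064516: log2(p) = -3.954196, -p*log2(p) = 0.255109
H = 0.518014 + 0.458561 + 0.255109 + 0.255109 + 0.526538 + 0.255109 = 2.268440

H = 2.2684 bits/symbol


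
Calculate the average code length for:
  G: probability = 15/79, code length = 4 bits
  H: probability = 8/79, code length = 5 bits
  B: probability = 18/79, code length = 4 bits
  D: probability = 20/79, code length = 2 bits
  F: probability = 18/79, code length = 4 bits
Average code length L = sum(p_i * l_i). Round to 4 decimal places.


Weighted contributions p_i * l_i:
  G: (15/79) * 4 = 60/79
  H: (8/79) * 5 = 40/79
  B: (18/79) * 4 = 72/79
  D: (20/79) * 2 = 40/79
  F: (18/79) * 4 = 72/79
Sum = (60 + 40 + 72 + 40 + 72)/79 = 284/79

L = 284/79 = 3.5949 bits/symbol


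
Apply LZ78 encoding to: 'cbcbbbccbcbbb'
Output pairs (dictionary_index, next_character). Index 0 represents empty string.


LZ78 encoding steps:
Dictionary: {0: ''}
Step 1: w='' (idx 0), next='c' -> output (0, 'c'), add 'c' as idx 1
Step 2: w='' (idx 0), next='b' -> output (0, 'b'), add 'b' as idx 2
Step 3: w='c' (idx 1), next='b' -> output (1, 'b'), add 'cb' as idx 3
Step 4: w='b' (idx 2), next='b' -> output (2, 'b'), add 'bb' as idx 4
Step 5: w='c' (idx 1), next='c' -> output (1, 'c'), add 'cc' as idx 5
Step 6: w='b' (idx 2), next='c' -> output (2, 'c'), add 'bc' as idx 6
Step 7: w='bb' (idx 4), next='b' -> output (4, 'b'), add 'bbb' as idx 7


Encoded: [(0, 'c'), (0, 'b'), (1, 'b'), (2, 'b'), (1, 'c'), (2, 'c'), (4, 'b')]


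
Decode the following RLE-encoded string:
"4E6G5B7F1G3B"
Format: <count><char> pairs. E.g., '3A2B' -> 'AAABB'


Expanding each <count><char> pair:
  4E -> 'EEEE'
  6G -> 'GGGGGG'
  5B -> 'BBBBB'
  7F -> 'FFFFFFF'
  1G -> 'G'
  3B -> 'BBB'

Decoded = EEEEGGGGGGBBBBBFFFFFFFGBBB


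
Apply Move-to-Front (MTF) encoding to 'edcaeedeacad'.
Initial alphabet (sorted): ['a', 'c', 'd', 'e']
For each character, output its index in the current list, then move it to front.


MTF encoding:
'e': index 3 in ['a', 'c', 'd', 'e'] -> ['e', 'a', 'c', 'd']
'd': index 3 in ['e', 'a', 'c', 'd'] -> ['d', 'e', 'a', 'c']
'c': index 3 in ['d', 'e', 'a', 'c'] -> ['c', 'd', 'e', 'a']
'a': index 3 in ['c', 'd', 'e', 'a'] -> ['a', 'c', 'd', 'e']
'e': index 3 in ['a', 'c', 'd', 'e'] -> ['e', 'a', 'c', 'd']
'e': index 0 in ['e', 'a', 'c', 'd'] -> ['e', 'a', 'c', 'd']
'd': index 3 in ['e', 'a', 'c', 'd'] -> ['d', 'e', 'a', 'c']
'e': index 1 in ['d', 'e', 'a', 'c'] -> ['e', 'd', 'a', 'c']
'a': index 2 in ['e', 'd', 'a', 'c'] -> ['a', 'e', 'd', 'c']
'c': index 3 in ['a', 'e', 'd', 'c'] -> ['c', 'a', 'e', 'd']
'a': index 1 in ['c', 'a', 'e', 'd'] -> ['a', 'c', 'e', 'd']
'd': index 3 in ['a', 'c', 'e', 'd'] -> ['d', 'a', 'c', 'e']


Output: [3, 3, 3, 3, 3, 0, 3, 1, 2, 3, 1, 3]


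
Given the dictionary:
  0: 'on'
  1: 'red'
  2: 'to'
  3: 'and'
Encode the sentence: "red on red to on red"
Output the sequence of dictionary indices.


Look up each word in the dictionary:
  'red' -> 1
  'on' -> 0
  'red' -> 1
  'to' -> 2
  'on' -> 0
  'red' -> 1

Encoded: [1, 0, 1, 2, 0, 1]


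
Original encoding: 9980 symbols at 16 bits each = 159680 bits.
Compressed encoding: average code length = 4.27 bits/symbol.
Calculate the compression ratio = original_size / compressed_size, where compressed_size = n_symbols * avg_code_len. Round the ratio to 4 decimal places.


original_size = n_symbols * orig_bits = 9980 * 16 = 159680 bits
compressed_size = n_symbols * avg_code_len = 9980 * 4.27 = 42614.6 bits
ratio = original_size / compressed_size = 159680 / 42614.6 = 3.7471

Compression ratio = 3.7471


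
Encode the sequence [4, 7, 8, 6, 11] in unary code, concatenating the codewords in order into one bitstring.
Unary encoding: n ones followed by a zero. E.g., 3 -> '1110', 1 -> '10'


Encode each number as n ones followed by a terminating 0:
  4 -> 11110 (5 bits)
  7 -> 11111110 (8 bits)
  8 -> 111111110 (9 bits)
  6 -> 1111110 (7 bits)
  11 -> 111111111110 (12 bits)
Total length = 5 + 8 + 9 + 7 + 12 = 41 bits.

Unary([4, 7, 8, 6, 11]) = 11110111111101111111101111110111111111110 (41 bits)


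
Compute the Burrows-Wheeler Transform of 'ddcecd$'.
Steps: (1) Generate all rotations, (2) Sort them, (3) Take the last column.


Rotations (sorted):
  0: $ddcecd -> last char: d
  1: cd$ddce -> last char: e
  2: cecd$dd -> last char: d
  3: d$ddcec -> last char: c
  4: dcecd$d -> last char: d
  5: ddcecd$ -> last char: $
  6: ecd$ddc -> last char: c


BWT = dedcd$c


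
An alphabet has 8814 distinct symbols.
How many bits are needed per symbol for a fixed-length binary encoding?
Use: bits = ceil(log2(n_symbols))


log2(8814) = 13.1056
Bracket: 2^13 = 8192 < 8814 <= 2^14 = 16384
So ceil(log2(8814)) = 14

bits = ceil(log2(8814)) = ceil(13.1056) = 14 bits


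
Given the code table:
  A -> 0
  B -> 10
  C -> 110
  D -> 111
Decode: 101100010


Decoding:
10 -> B
110 -> C
0 -> A
0 -> A
10 -> B


Result: BCAAB


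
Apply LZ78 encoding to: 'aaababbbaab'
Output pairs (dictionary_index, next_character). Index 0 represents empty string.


LZ78 encoding steps:
Dictionary: {0: ''}
Step 1: w='' (idx 0), next='a' -> output (0, 'a'), add 'a' as idx 1
Step 2: w='a' (idx 1), next='a' -> output (1, 'a'), add 'aa' as idx 2
Step 3: w='' (idx 0), next='b' -> output (0, 'b'), add 'b' as idx 3
Step 4: w='a' (idx 1), next='b' -> output (1, 'b'), add 'ab' as idx 4
Step 5: w='b' (idx 3), next='b' -> output (3, 'b'), add 'bb' as idx 5
Step 6: w='aa' (idx 2), next='b' -> output (2, 'b'), add 'aab' as idx 6


Encoded: [(0, 'a'), (1, 'a'), (0, 'b'), (1, 'b'), (3, 'b'), (2, 'b')]


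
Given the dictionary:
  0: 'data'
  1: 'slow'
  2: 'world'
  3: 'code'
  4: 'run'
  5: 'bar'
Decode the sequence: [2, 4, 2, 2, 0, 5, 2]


Look up each index in the dictionary:
  2 -> 'world'
  4 -> 'run'
  2 -> 'world'
  2 -> 'world'
  0 -> 'data'
  5 -> 'bar'
  2 -> 'world'

Decoded: "world run world world data bar world"


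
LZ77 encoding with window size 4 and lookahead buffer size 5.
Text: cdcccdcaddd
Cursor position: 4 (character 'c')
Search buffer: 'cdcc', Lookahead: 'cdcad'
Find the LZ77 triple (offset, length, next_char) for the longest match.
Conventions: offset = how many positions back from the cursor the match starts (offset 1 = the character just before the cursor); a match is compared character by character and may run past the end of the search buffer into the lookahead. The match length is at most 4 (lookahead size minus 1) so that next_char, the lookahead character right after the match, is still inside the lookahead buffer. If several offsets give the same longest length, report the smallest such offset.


Try each offset into the search buffer:
  offset=1 (pos 3, char 'c'): match length 1
  offset=2 (pos 2, char 'c'): match length 1
  offset=3 (pos 1, char 'd'): match length 0
  offset=4 (pos 0, char 'c'): match length 3
Longest match has length 3 at offset 4.
next_char = character at position 4 + 3 = 7 -> 'a'

Best match: offset=4, length=3 (matching 'cdc' starting at position 0)
LZ77 triple: (4, 3, 'a')


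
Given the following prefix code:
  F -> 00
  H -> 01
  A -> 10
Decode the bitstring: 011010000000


Decoding step by step:
Bits 01 -> H
Bits 10 -> A
Bits 10 -> A
Bits 00 -> F
Bits 00 -> F
Bits 00 -> F


Decoded message: HAAFFF


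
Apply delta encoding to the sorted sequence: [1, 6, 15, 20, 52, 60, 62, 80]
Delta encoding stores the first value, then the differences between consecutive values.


First value: 1
Deltas:
  6 - 1 = 5
  15 - 6 = 9
  20 - 15 = 5
  52 - 20 = 32
  60 - 52 = 8
  62 - 60 = 2
  80 - 62 = 18


Delta encoded: [1, 5, 9, 5, 32, 8, 2, 18]


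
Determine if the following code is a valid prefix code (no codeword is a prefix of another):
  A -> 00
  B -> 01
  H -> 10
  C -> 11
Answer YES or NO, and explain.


Checking each pair (does one codeword prefix another?):
  A='00' vs B='01': no prefix
  A='00' vs H='10': no prefix
  A='00' vs C='11': no prefix
  B='01' vs A='00': no prefix
  B='01' vs H='10': no prefix
  B='01' vs C='11': no prefix
  H='10' vs A='00': no prefix
  H='10' vs B='01': no prefix
  H='10' vs C='11': no prefix
  C='11' vs A='00': no prefix
  C='11' vs B='01': no prefix
  C='11' vs H='10': no prefix
No violation found over all pairs.

YES -- this is a valid prefix code. No codeword is a prefix of any other codeword.


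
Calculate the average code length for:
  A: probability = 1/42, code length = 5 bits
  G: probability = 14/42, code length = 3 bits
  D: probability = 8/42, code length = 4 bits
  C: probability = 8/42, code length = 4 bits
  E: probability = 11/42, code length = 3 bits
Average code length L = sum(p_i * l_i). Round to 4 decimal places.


Weighted contributions p_i * l_i:
  A: (1/42) * 5 = 5/42
  G: (14/42) * 3 = 42/42
  D: (8/42) * 4 = 32/42
  C: (8/42) * 4 = 32/42
  E: (11/42) * 3 = 33/42
Sum = (5 + 42 + 32 + 32 + 33)/42 = 144/42

L = 144/42 = 3.4286 bits/symbol


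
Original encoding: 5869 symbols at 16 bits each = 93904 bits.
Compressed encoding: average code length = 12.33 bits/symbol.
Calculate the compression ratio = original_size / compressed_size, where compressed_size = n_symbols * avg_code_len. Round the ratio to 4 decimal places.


original_size = n_symbols * orig_bits = 5869 * 16 = 93904 bits
compressed_size = n_symbols * avg_code_len = 5869 * 12.33 = 72364.77 bits
ratio = original_size / compressed_size = 93904 / 72364.77 = 1.2976

Compression ratio = 1.2976


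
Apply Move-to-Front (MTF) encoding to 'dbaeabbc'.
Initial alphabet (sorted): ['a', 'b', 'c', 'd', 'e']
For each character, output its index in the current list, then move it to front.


MTF encoding:
'd': index 3 in ['a', 'b', 'c', 'd', 'e'] -> ['d', 'a', 'b', 'c', 'e']
'b': index 2 in ['d', 'a', 'b', 'c', 'e'] -> ['b', 'd', 'a', 'c', 'e']
'a': index 2 in ['b', 'd', 'a', 'c', 'e'] -> ['a', 'b', 'd', 'c', 'e']
'e': index 4 in ['a', 'b', 'd', 'c', 'e'] -> ['e', 'a', 'b', 'd', 'c']
'a': index 1 in ['e', 'a', 'b', 'd', 'c'] -> ['a', 'e', 'b', 'd', 'c']
'b': index 2 in ['a', 'e', 'b', 'd', 'c'] -> ['b', 'a', 'e', 'd', 'c']
'b': index 0 in ['b', 'a', 'e', 'd', 'c'] -> ['b', 'a', 'e', 'd', 'c']
'c': index 4 in ['b', 'a', 'e', 'd', 'c'] -> ['c', 'b', 'a', 'e', 'd']


Output: [3, 2, 2, 4, 1, 2, 0, 4]


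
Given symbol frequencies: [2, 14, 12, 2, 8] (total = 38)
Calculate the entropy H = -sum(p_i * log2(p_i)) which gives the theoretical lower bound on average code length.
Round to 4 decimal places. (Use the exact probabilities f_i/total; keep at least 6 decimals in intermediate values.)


Per-symbol terms -p_i * log2(p_i) with p_i = f_i/38:
  p = 2/38 = 0.052632: log2(p) = -4.247928, -p*log2(p) = 0.223575
  p = 14/38 = 0.368421: log2(p) = -1.440573, -p*log2(p) = 0.530737
  p = 12/38 = 0.315789: log2(p) = -1.662965, -p*log2(p) = 0.525147
  p = 2/38 = 0.052632: log2(p) = -4.247928, -p*log2(p) = 0.223575
  p = 8/38 = 0.210526: log2(p) = -2.247928, -p*log2(p) = 0.473248
H = 0.223575 + 0.530737 + 0.525147 + 0.223575 + 0.473248 = 1.976282

H = 1.9763 bits/symbol


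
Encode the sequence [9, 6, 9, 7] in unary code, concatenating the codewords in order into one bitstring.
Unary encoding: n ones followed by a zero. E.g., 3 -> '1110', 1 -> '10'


Encode each number as n ones followed by a terminating 0:
  9 -> 1111111110 (10 bits)
  6 -> 1111110 (7 bits)
  9 -> 1111111110 (10 bits)
  7 -> 11111110 (8 bits)
Total length = 10 + 7 + 10 + 8 = 35 bits.

Unary([9, 6, 9, 7]) = 11111111101111110111111111011111110 (35 bits)


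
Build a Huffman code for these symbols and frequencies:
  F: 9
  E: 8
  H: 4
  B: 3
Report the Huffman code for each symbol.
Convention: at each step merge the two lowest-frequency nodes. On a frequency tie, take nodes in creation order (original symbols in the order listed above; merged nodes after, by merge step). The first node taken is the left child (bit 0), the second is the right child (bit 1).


Huffman tree construction:
Step 1: Merge B(3) + H(4) = 7
Step 2: Merge (B+H)(7) + E(8) = 15
Step 3: Merge F(9) + ((B+H)+E)(15) = 24
Read each symbol's code off the tree from the root (left child = 0, right child = 1).

Codes:
  F: 0 (length 1)
  E: 11 (length 2)
  H: 101 (length 3)
  B: 100 (length 3)
Average code length: 46/24 = 1.9167 bits/symbol


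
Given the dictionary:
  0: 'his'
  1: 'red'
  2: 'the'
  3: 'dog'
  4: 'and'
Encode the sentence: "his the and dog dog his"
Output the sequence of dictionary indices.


Look up each word in the dictionary:
  'his' -> 0
  'the' -> 2
  'and' -> 4
  'dog' -> 3
  'dog' -> 3
  'his' -> 0

Encoded: [0, 2, 4, 3, 3, 0]


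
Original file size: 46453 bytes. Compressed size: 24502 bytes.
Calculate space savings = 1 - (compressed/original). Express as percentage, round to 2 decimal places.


ratio = compressed/original = 24502/46453 = 0.527458
savings = 1 - ratio = 1 - 0.527458 = 0.472542
as a percentage: 0.472542 * 100 = 47.25%

Space savings = 1 - 24502/46453 = 47.25%


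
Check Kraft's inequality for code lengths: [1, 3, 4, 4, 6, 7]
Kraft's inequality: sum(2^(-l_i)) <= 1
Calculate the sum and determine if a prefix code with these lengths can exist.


Sum = 2^(-1) + 2^(-3) + 2^(-4) + 2^(-4) + 2^(-6) + 2^(-7)
    = 0.5 + 0.125 + 0.0625 + 0.0625 + 0.015625 + 0.0078125
    = 99/128 = 0.7734375
Since 0.7734375 <= 1, Kraft's inequality IS satisfied.
A prefix code with these lengths CAN exist.

Kraft sum = 0.7734375. Satisfied.


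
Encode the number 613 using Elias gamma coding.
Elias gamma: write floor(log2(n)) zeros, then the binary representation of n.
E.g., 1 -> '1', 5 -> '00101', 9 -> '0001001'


num_bits = floor(log2(613)) + 1 = 10
leading_zeros = num_bits - 1 = 9
binary(613) = 1001100101

Elias gamma(613) = '000000000' + '1001100101' = 0000000001001100101 (19 bits)
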